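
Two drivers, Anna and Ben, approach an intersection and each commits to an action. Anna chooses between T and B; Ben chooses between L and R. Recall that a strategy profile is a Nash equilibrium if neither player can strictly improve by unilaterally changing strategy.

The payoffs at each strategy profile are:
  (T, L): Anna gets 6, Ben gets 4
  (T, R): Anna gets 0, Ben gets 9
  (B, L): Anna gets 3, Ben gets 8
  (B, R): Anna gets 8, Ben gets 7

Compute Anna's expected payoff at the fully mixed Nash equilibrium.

48/11

First find y, the probability Ben plays L, from Anna's indifference between T and B: 6y = 3y + 8(1−y), giving y = 8/11.
Since Anna is indifferent in equilibrium, Anna's expected payoff equals the payoff from either row against (8/11, 3/11). Using T: 6(8/11) = 48/11.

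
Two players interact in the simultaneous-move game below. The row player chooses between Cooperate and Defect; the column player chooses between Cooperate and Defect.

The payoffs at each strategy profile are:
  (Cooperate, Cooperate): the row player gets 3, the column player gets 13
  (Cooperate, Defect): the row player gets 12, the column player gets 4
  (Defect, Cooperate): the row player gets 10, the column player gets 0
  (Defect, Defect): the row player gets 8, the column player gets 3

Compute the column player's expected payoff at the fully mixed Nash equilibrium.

First find p, the probability the row player plays Cooperate, from the column player's indifference between Cooperate and Defect: 13p = 4p + 3(1−p), giving p = 1/4.
Since the column player is indifferent in equilibrium, the column player's expected payoff equals the payoff from either column against (1/4, 3/4). Using Cooperate: 13(1/4) = 13/4.

13/4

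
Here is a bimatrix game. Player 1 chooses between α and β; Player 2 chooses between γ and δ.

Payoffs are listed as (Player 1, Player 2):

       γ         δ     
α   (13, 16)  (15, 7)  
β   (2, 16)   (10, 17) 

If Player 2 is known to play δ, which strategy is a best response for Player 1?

Against δ, Player 1 earns 15 from α and 10 from β.
So α is the best response.

α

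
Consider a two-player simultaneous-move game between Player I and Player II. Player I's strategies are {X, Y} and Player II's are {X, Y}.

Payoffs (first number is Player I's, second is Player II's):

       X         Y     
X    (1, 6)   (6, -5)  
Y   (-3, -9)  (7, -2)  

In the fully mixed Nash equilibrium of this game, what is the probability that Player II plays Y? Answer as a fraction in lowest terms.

Let c be the probability that Player II plays X. In a completely mixed equilibrium, Player I must be indifferent between X and Y.
Player I's expected payoff from X is c + 6(1−c); from Y it is −3c + 7(1−c).
Setting these equal: −5c + 6 = −10c + 7, so c = 1/5.
Therefore Player II plays Y with probability 1 − 1/5 = 4/5.

4/5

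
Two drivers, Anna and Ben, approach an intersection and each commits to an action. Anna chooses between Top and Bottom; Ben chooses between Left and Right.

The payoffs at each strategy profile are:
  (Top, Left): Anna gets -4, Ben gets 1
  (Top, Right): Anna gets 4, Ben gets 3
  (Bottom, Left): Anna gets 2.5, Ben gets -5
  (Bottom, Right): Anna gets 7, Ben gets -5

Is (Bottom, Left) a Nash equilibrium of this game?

At (Bottom, Left), Anna earns 2.5; switching to Top would give -4, so Anna has no profitable deviation.
Ben earns -5; switching to Right would give -5, so Ben has no profitable deviation.
Neither player can gain by a unilateral deviation, so this profile is a Nash equilibrium.

Yes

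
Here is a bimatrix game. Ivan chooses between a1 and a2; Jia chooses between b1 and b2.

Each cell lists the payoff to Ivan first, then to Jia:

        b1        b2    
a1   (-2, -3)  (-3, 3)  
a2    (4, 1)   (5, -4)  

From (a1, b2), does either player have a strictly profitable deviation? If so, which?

Ivan

Ivan at (a1, b2) earns -3; deviating to a2 yields 5 — a strict improvement.
Jia earns 3; deviating to b1 yields -3 — not better.
Only Ivan has a strictly profitable deviation.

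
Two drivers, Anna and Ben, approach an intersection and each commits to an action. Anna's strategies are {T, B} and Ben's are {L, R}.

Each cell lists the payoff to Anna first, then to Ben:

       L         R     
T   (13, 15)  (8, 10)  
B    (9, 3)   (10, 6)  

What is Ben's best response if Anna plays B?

R

Against B, Ben earns 3 from L and 6 from R.
So R is the best response.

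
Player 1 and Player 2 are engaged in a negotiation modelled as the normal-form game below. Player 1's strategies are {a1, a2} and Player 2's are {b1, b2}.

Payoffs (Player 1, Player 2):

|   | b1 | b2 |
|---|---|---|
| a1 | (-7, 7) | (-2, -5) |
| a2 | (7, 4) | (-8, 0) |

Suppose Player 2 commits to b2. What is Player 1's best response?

a1

Against b2, Player 1 earns -2 from a1 and -8 from a2.
So a1 is the best response.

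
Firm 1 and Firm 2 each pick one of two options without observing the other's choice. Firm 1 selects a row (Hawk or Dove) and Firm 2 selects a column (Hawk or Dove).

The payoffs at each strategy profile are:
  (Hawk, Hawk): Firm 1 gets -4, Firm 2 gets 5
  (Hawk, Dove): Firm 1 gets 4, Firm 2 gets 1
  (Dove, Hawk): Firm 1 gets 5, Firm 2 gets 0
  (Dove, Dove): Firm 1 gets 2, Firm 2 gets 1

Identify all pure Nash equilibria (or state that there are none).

none

(Hawk, Hawk): Firm 1 prefers Dove (5 > -4) — not an equilibrium.
(Hawk, Dove): Firm 2 prefers Hawk (5 > 1) — not an equilibrium.
(Dove, Hawk): Firm 2 prefers Dove (1 > 0) — not an equilibrium.
(Dove, Dove): Firm 1 prefers Hawk (4 > 2) — not an equilibrium.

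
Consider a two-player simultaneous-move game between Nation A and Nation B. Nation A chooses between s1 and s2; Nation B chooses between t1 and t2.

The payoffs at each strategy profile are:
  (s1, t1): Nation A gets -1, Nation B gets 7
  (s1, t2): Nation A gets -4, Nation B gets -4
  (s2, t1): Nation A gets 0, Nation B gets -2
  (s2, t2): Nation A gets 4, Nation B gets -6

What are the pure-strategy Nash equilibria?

(s1, t1): Nation A prefers s2 (0 > -1) — not an equilibrium.
(s1, t2): Nation A prefers s2 (4 > -4); Nation B prefers t1 (7 > -4) — not an equilibrium.
(s2, t1): Nation A gets 0 ≥ -1 from s1, and Nation B gets -2 ≥ -6 from t2 — Nash equilibrium.
(s2, t2): Nation B prefers t1 (-2 > -6) — not an equilibrium.

(s2, t1)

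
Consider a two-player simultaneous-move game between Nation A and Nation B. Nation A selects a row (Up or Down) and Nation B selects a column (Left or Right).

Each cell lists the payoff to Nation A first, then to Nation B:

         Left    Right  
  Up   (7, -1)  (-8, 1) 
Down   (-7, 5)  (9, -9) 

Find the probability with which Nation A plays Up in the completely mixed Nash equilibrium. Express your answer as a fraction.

Let r be the probability that Nation A plays Up. In a completely mixed equilibrium, Nation B must be indifferent between Left and Right.
Nation B's expected payoff from Left is −r + 5(1−r); from Right it is r − 9(1−r).
Setting these equal: −6r + 5 = 10r − 9, so r = 7/8.

7/8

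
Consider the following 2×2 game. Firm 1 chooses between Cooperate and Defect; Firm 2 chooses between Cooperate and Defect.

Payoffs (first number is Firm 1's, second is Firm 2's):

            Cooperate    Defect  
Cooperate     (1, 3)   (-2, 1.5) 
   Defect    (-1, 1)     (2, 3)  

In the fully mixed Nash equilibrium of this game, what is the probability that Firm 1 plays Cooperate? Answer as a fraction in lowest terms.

4/7

Let x be the probability that Firm 1 plays Cooperate. In a completely mixed equilibrium, Firm 2 must be indifferent between Cooperate and Defect.
Firm 2's expected payoff from Cooperate is 3x + (1−x); from Defect it is 1.5x + 3(1−x).
Setting these equal: 2x + 1 = −1.5x + 3, so x = 4/7.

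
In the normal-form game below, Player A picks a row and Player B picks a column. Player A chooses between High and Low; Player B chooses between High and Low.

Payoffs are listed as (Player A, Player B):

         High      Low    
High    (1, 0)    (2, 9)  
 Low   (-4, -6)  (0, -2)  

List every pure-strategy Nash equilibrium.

(High, Low)

(High, High): Player B prefers Low (9 > 0) — not an equilibrium.
(High, Low): Player A gets 2 ≥ 0 from Low, and Player B gets 9 ≥ 0 from High — Nash equilibrium.
(Low, High): Player A prefers High (1 > -4); Player B prefers Low (-2 > -6) — not an equilibrium.
(Low, Low): Player A prefers High (2 > 0) — not an equilibrium.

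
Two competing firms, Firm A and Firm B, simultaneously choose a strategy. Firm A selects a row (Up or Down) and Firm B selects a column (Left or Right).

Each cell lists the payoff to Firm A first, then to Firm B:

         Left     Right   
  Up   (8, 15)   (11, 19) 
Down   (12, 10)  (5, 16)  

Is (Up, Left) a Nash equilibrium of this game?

No

At (Up, Left), Firm A earns 8; switching to Down would give 12, so Firm A would deviate.
Firm B earns 15; switching to Right would give 19, so Firm B would deviate.
Since at least one player can profitably deviate, this is not a Nash equilibrium.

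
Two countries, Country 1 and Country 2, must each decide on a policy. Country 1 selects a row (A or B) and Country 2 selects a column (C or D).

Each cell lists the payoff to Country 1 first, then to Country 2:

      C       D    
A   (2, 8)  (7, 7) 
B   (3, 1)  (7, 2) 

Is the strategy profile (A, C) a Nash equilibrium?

At (A, C), Country 1 earns 2; switching to B would give 3, so Country 1 would deviate.
Country 2 earns 8; switching to D would give 7, so Country 2 has no profitable deviation.
Since at least one player can profitably deviate, this is not a Nash equilibrium.

No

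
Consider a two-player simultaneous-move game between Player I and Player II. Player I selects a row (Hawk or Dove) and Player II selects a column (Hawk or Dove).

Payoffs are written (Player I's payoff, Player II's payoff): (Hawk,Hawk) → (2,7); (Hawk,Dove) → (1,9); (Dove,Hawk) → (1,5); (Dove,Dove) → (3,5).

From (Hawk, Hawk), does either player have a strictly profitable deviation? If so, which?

Player I at (Hawk, Hawk) earns 2; deviating to Dove yields 1 — not better.
Player II earns 7; deviating to Dove yields 9 — a strict improvement.
Only Player II has a strictly profitable deviation.

Player II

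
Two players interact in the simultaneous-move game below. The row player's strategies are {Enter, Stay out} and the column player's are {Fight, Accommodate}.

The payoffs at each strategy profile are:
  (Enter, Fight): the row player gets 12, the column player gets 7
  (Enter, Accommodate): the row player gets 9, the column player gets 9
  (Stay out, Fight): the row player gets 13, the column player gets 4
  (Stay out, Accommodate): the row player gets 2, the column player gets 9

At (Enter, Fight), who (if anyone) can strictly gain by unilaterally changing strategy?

Both

The row player at (Enter, Fight) earns 12; deviating to Stay out yields 13 — a strict improvement.
The column player earns 7; deviating to Accommodate yields 9 — a strict improvement.
Both the row player and the column player have strictly profitable deviations.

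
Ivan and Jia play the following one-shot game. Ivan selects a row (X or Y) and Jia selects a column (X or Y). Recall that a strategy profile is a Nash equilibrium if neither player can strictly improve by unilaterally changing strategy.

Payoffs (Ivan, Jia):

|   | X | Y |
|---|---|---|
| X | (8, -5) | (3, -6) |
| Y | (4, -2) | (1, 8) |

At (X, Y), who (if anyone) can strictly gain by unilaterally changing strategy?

Jia

Ivan at (X, Y) earns 3; deviating to Y yields 1 — not better.
Jia earns -6; deviating to X yields -5 — a strict improvement.
Only Jia has a strictly profitable deviation.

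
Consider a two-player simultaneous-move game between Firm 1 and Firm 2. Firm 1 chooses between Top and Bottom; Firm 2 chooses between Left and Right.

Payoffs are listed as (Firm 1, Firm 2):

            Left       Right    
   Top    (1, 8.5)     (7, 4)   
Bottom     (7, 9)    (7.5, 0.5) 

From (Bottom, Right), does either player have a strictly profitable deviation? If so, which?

Firm 2

Firm 1 at (Bottom, Right) earns 7.5; deviating to Top yields 7 — not better.
Firm 2 earns 0.5; deviating to Left yields 9 — a strict improvement.
Only Firm 2 has a strictly profitable deviation.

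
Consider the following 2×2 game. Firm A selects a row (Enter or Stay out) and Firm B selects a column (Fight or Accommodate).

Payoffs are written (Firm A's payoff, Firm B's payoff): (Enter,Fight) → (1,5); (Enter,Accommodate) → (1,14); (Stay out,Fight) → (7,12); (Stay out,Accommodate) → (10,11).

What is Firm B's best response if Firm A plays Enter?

Accommodate

Against Enter, Firm B earns 5 from Fight and 14 from Accommodate.
So Accommodate is the best response.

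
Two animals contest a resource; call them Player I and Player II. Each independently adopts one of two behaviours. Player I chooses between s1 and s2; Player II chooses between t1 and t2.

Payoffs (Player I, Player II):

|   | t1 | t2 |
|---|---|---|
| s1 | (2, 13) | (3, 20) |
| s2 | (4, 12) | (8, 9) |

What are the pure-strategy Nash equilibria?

(s2, t1)

(s1, t1): Player I prefers s2 (4 > 2); Player II prefers t2 (20 > 13) — not an equilibrium.
(s1, t2): Player I prefers s2 (8 > 3) — not an equilibrium.
(s2, t1): Player I gets 4 ≥ 2 from s1, and Player II gets 12 ≥ 9 from t2 — Nash equilibrium.
(s2, t2): Player II prefers t1 (12 > 9) — not an equilibrium.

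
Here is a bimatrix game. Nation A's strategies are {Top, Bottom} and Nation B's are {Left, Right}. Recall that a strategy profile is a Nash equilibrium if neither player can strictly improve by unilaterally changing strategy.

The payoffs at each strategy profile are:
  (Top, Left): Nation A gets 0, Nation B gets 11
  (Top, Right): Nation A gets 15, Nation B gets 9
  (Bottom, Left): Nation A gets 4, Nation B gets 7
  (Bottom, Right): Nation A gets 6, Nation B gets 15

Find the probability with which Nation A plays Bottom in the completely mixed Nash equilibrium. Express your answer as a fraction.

Let r be the probability that Nation A plays Top. In a completely mixed equilibrium, Nation B must be indifferent between Left and Right.
Nation B's expected payoff from Left is 11r + 7(1−r); from Right it is 9r + 15(1−r).
Setting these equal: 4r + 7 = −6r + 15, so r = 4/5.
Therefore Nation A plays Bottom with probability 1 − 4/5 = 1/5.

1/5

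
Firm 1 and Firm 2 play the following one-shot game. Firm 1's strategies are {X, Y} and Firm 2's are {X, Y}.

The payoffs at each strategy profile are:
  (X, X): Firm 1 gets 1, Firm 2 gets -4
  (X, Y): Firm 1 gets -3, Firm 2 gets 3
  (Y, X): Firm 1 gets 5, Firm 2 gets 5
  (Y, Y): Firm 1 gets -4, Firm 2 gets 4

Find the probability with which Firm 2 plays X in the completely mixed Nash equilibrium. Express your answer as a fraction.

Let c be the probability that Firm 2 plays X. In a completely mixed equilibrium, Firm 1 must be indifferent between X and Y.
Firm 1's expected payoff from X is c − 3(1−c); from Y it is 5c − 4(1−c).
Setting these equal: 4c − 3 = 9c − 4, so c = 1/5.

1/5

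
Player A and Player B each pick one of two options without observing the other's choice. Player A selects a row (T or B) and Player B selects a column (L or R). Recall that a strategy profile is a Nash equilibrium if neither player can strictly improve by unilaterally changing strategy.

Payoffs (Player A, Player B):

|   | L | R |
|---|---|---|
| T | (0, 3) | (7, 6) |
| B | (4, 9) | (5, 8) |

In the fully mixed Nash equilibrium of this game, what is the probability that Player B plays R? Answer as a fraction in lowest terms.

Let q be the probability that Player B plays L. In a completely mixed equilibrium, Player A must be indifferent between T and B.
Player A's expected payoff from T is 7(1−q); from B it is 4q + 5(1−q).
Setting these equal: −7q + 7 = −q + 5, so q = 1/3.
Therefore Player B plays R with probability 1 − 1/3 = 2/3.

2/3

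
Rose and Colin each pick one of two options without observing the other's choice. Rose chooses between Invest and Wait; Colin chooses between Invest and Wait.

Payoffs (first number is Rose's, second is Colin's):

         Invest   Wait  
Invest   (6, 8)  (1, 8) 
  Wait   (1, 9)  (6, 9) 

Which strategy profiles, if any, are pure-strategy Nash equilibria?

(Invest, Invest): Rose gets 6 ≥ 1 from Wait, and Colin gets 8 ≥ 8 from Wait — Nash equilibrium.
(Invest, Wait): Rose prefers Wait (6 > 1) — not an equilibrium.
(Wait, Invest): Rose prefers Invest (6 > 1) — not an equilibrium.
(Wait, Wait): Rose gets 6 ≥ 1 from Invest, and Colin gets 9 ≥ 9 from Invest — Nash equilibrium.

(Invest, Invest) and (Wait, Wait)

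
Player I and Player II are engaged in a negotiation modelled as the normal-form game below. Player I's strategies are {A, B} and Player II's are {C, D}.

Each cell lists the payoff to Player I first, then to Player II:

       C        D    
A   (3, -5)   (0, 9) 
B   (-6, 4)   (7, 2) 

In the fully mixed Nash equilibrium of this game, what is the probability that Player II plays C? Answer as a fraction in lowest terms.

Let c be the probability that Player II plays C. In a completely mixed equilibrium, Player I must be indifferent between A and B.
Player I's expected payoff from A is 3c; from B it is −6c + 7(1−c).
Setting these equal: 3c = −13c + 7, so c = 7/16.

7/16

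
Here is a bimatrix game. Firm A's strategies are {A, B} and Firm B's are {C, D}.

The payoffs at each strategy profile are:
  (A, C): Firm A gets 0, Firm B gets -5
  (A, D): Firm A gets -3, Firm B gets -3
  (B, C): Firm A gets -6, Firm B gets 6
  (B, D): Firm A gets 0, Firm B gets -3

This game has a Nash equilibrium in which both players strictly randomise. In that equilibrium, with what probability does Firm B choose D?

2/3

Let c be the probability that Firm B plays C. In a completely mixed equilibrium, Firm A must be indifferent between A and B.
Firm A's expected payoff from A is −3(1−c); from B it is −6c.
Setting these equal: 3c − 3 = −6c, so c = 1/3.
Therefore Firm B plays D with probability 1 − 1/3 = 2/3.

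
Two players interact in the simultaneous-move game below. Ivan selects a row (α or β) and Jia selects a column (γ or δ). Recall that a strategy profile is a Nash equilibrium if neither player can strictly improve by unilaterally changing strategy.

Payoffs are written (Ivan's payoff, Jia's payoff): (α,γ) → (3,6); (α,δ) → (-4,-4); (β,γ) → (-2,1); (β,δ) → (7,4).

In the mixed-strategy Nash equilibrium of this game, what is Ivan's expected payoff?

13/16

First find y, the probability Jia plays γ, from Ivan's indifference between α and β: 3y − 4(1−y) = −2y + 7(1−y), giving y = 11/16.
Since Ivan is indifferent in equilibrium, Ivan's expected payoff equals the payoff from either row against (11/16, 5/16). Using α: 3(11/16) − 4(5/16) = 13/16.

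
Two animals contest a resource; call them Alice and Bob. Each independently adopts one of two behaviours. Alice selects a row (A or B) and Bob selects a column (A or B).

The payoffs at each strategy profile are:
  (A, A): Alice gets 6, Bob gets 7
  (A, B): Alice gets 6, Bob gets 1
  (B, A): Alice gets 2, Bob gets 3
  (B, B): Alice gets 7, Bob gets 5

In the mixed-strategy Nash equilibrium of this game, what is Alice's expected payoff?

6

First find q, the probability Bob plays A, from Alice's indifference between A and B: 6q + 6(1−q) = 2q + 7(1−q), giving q = 1/5.
Since Alice is indifferent in equilibrium, Alice's expected payoff equals the payoff from either row against (1/5, 4/5). Using A: 6(1/5) + 6(4/5) = 6.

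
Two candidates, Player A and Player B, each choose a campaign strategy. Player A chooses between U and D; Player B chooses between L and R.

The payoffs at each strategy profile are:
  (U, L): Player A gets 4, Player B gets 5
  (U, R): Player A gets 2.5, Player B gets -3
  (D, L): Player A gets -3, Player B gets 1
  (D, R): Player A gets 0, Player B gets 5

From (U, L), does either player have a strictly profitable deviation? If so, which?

Neither

Player A at (U, L) earns 4; deviating to D yields -3 — not better.
Player B earns 5; deviating to R yields -3 — not better.
Neither player can strictly improve; the profile is a Nash equilibrium.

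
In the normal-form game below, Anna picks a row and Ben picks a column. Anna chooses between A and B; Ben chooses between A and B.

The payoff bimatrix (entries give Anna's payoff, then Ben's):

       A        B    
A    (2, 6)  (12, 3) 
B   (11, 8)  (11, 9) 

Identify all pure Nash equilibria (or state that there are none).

(A, A): Anna prefers B (11 > 2) — not an equilibrium.
(A, B): Ben prefers A (6 > 3) — not an equilibrium.
(B, A): Ben prefers B (9 > 8) — not an equilibrium.
(B, B): Anna prefers A (12 > 11) — not an equilibrium.

none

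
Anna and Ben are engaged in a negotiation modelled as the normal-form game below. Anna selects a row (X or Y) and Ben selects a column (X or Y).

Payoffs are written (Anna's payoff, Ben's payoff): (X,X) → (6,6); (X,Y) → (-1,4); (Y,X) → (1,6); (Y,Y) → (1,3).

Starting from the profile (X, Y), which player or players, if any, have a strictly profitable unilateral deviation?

Both

Anna at (X, Y) earns -1; deviating to Y yields 1 — a strict improvement.
Ben earns 4; deviating to X yields 6 — a strict improvement.
Both Anna and Ben have strictly profitable deviations.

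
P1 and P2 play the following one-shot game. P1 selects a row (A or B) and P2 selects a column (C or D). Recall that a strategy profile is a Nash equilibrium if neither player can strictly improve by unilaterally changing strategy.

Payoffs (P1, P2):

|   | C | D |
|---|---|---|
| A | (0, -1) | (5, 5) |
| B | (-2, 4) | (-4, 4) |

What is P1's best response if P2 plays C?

Against C, P1 earns 0 from A and -2 from B.
So A is the best response.

A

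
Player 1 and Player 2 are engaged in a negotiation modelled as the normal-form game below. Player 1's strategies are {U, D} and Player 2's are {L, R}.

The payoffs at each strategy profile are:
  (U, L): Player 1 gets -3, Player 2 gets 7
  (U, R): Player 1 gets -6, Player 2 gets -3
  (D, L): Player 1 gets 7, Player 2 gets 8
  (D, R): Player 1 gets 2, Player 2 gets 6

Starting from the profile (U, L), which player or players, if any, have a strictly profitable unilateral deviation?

Player 1

Player 1 at (U, L) earns -3; deviating to D yields 7 — a strict improvement.
Player 2 earns 7; deviating to R yields -3 — not better.
Only Player 1 has a strictly profitable deviation.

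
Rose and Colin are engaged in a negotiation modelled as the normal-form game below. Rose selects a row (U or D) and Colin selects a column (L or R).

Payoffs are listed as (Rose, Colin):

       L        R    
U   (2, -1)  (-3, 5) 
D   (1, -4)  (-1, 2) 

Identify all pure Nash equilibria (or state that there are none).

(U, L): Colin prefers R (5 > -1) — not an equilibrium.
(U, R): Rose prefers D (-1 > -3) — not an equilibrium.
(D, L): Rose prefers U (2 > 1); Colin prefers R (2 > -4) — not an equilibrium.
(D, R): Rose gets -1 ≥ -3 from U, and Colin gets 2 ≥ -4 from L — Nash equilibrium.

(D, R)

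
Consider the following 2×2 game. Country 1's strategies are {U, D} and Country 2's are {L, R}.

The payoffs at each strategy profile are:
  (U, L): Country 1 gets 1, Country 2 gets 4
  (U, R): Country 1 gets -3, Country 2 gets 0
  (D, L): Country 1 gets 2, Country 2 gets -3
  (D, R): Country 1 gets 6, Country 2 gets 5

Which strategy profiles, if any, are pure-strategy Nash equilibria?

(D, R)

(U, L): Country 1 prefers D (2 > 1) — not an equilibrium.
(U, R): Country 1 prefers D (6 > -3); Country 2 prefers L (4 > 0) — not an equilibrium.
(D, L): Country 2 prefers R (5 > -3) — not an equilibrium.
(D, R): Country 1 gets 6 ≥ -3 from U, and Country 2 gets 5 ≥ -3 from L — Nash equilibrium.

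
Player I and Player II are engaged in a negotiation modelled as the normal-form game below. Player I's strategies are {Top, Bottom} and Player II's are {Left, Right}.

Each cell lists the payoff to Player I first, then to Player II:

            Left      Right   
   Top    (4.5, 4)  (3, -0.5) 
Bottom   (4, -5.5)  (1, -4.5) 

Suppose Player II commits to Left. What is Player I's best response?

Top

Against Left, Player I earns 4.5 from Top and 4 from Bottom.
So Top is the best response.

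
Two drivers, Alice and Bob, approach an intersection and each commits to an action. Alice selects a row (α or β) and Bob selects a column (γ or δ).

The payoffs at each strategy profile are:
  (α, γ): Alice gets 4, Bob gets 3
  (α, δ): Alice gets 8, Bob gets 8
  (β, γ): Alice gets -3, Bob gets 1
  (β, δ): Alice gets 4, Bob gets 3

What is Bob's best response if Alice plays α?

Against α, Bob earns 3 from γ and 8 from δ.
So δ is the best response.

δ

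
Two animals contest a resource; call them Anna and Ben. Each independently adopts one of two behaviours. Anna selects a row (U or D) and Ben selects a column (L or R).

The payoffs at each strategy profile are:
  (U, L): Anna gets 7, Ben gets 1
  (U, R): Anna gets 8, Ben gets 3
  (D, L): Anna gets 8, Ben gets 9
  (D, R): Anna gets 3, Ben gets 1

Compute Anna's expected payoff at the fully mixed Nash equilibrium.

First find y, the probability Ben plays L, from Anna's indifference between U and D: 7y + 8(1−y) = 8y + 3(1−y), giving y = 5/6.
Since Anna is indifferent in equilibrium, Anna's expected payoff equals the payoff from either row against (5/6, 1/6). Using U: 7(5/6) + 8(1/6) = 43/6.

43/6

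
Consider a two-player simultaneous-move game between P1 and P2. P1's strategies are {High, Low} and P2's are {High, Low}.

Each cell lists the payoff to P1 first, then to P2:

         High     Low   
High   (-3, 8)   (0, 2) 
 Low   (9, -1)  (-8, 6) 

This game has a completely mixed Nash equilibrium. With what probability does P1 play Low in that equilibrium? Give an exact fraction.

6/13

Let x be the probability that P1 plays High. In a completely mixed equilibrium, P2 must be indifferent between High and Low.
P2's expected payoff from High is 8x − (1−x); from Low it is 2x + 6(1−x).
Setting these equal: 9x − 1 = −4x + 6, so x = 7/13.
Therefore P1 plays Low with probability 1 − 7/13 = 6/13.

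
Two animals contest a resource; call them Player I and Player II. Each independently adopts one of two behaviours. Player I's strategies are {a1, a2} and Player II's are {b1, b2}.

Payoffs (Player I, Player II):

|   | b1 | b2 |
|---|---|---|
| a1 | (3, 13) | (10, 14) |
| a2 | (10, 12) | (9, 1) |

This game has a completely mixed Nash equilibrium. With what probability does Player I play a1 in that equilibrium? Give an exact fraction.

11/12

Let p be the probability that Player I plays a1. In a completely mixed equilibrium, Player II must be indifferent between b1 and b2.
Player II's expected payoff from b1 is 13p + 12(1−p); from b2 it is 14p + (1−p).
Setting these equal: p + 12 = 13p + 1, so p = 11/12.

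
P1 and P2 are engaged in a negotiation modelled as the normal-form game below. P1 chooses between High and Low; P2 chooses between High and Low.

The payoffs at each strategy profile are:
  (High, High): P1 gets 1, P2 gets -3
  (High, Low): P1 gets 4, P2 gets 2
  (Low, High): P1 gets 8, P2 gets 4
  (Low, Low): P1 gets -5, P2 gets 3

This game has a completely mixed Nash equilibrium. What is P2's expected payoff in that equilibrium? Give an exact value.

First find x, the probability P1 plays High, from P2's indifference between High and Low: −3x + 4(1−x) = 2x + 3(1−x), giving x = 1/6.
Since P2 is indifferent in equilibrium, P2's expected payoff equals the payoff from either column against (1/6, 5/6). Using High: −3(1/6) + 4(5/6) = 17/6.

17/6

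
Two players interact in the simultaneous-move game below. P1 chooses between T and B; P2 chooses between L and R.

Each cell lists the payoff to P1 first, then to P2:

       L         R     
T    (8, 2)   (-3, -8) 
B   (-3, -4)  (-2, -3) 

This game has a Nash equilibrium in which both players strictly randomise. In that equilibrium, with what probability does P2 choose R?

11/12

Let q be the probability that P2 plays L. In a completely mixed equilibrium, P1 must be indifferent between T and B.
P1's expected payoff from T is 8q − 3(1−q); from B it is −3q − 2(1−q).
Setting these equal: 11q − 3 = −q − 2, so q = 1/12.
Therefore P2 plays R with probability 1 − 1/12 = 11/12.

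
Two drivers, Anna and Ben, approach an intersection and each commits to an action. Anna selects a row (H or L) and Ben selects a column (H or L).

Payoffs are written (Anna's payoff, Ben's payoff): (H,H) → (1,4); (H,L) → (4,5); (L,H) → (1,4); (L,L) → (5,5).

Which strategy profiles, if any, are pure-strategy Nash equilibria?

(L, L)

(H, H): Ben prefers L (5 > 4) — not an equilibrium.
(H, L): Anna prefers L (5 > 4) — not an equilibrium.
(L, H): Ben prefers L (5 > 4) — not an equilibrium.
(L, L): Anna gets 5 ≥ 4 from H, and Ben gets 5 ≥ 4 from H — Nash equilibrium.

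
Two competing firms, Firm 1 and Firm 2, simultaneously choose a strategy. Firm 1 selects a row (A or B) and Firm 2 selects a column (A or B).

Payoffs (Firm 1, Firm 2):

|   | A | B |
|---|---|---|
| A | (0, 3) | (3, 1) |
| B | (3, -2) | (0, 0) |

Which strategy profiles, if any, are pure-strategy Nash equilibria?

none

(A, A): Firm 1 prefers B (3 > 0) — not an equilibrium.
(A, B): Firm 2 prefers A (3 > 1) — not an equilibrium.
(B, A): Firm 2 prefers B (0 > -2) — not an equilibrium.
(B, B): Firm 1 prefers A (3 > 0) — not an equilibrium.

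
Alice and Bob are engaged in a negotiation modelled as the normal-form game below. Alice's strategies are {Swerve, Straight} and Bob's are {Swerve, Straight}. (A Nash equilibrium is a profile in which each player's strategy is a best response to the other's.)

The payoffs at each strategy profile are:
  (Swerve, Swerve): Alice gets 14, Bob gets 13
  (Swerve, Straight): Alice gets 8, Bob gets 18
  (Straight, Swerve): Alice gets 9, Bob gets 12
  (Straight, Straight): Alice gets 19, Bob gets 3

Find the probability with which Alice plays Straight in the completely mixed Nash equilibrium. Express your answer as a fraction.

Let x be the probability that Alice plays Swerve. In a completely mixed equilibrium, Bob must be indifferent between Swerve and Straight.
Bob's expected payoff from Swerve is 13x + 12(1−x); from Straight it is 18x + 3(1−x).
Setting these equal: x + 12 = 15x + 3, so x = 9/14.
Therefore Alice plays Straight with probability 1 − 9/14 = 5/14.

5/14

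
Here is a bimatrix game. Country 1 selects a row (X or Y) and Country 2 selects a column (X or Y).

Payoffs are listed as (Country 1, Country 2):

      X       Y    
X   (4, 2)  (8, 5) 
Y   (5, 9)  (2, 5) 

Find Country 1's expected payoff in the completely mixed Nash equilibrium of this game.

First find q, the probability Country 2 plays X, from Country 1's indifference between X and Y: 4q + 8(1−q) = 5q + 2(1−q), giving q = 6/7.
Since Country 1 is indifferent in equilibrium, Country 1's expected payoff equals the payoff from either row against (6/7, 1/7). Using X: 4(6/7) + 8(1/7) = 32/7.

32/7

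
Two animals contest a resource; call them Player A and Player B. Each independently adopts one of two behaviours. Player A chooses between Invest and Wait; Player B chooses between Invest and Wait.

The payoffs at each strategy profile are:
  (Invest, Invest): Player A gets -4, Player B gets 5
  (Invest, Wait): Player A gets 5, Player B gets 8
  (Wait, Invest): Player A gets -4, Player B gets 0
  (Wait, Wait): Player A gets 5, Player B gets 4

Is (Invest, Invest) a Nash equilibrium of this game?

At (Invest, Invest), Player A earns -4; switching to Wait would give -4, so Player A has no profitable deviation.
Player B earns 5; switching to Wait would give 8, so Player B would deviate.
Since at least one player can profitably deviate, this is not a Nash equilibrium.

No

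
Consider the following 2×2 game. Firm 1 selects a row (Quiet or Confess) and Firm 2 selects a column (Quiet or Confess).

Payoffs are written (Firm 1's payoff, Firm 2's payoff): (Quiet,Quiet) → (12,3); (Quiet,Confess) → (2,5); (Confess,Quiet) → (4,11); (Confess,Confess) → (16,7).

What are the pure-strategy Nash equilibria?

none

(Quiet, Quiet): Firm 2 prefers Confess (5 > 3) — not an equilibrium.
(Quiet, Confess): Firm 1 prefers Confess (16 > 2) — not an equilibrium.
(Confess, Quiet): Firm 1 prefers Quiet (12 > 4) — not an equilibrium.
(Confess, Confess): Firm 2 prefers Quiet (11 > 7) — not an equilibrium.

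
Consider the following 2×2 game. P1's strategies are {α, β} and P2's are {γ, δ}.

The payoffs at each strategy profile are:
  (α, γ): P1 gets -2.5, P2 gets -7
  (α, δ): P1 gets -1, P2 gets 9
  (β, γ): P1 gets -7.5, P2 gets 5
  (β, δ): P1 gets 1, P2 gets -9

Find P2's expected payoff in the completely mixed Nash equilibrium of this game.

-3/5

First find p, the probability P1 plays α, from P2's indifference between γ and δ: −7p + 5(1−p) = 9p − 9(1−p), giving p = 7/15.
Since P2 is indifferent in equilibrium, P2's expected payoff equals the payoff from either column against (7/15, 8/15). Using γ: −7(7/15) + 5(8/15) = -3/5.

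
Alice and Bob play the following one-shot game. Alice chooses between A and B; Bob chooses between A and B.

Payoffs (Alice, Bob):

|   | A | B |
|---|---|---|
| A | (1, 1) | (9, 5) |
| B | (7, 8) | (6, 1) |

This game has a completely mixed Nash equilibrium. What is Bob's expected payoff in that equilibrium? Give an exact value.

39/11

First find x, the probability Alice plays A, from Bob's indifference between A and B: x + 8(1−x) = 5x + (1−x), giving x = 7/11.
Since Bob is indifferent in equilibrium, Bob's expected payoff equals the payoff from either column against (7/11, 4/11). Using A: (7/11) + 8(4/11) = 39/11.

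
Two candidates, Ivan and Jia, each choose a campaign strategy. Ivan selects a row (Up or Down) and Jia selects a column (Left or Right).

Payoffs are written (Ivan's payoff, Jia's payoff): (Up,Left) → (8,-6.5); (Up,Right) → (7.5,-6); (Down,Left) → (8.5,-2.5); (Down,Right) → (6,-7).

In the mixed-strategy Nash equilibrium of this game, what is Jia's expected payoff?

-61/10

First find p, the probability Ivan plays Up, from Jia's indifference between Left and Right: −6.5p − 2.5(1−p) = −6p − 7(1−p), giving p = 9/10.
Since Jia is indifferent in equilibrium, Jia's expected payoff equals the payoff from either column against (9/10, 1/10). Using Left: −6.5(9/10) − 2.5(1/10) = -61/10.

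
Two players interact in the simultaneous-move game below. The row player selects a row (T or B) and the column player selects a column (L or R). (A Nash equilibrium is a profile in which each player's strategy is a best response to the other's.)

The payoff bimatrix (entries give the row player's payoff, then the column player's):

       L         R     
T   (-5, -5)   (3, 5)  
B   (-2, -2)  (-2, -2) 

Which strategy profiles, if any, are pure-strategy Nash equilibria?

(T, R) and (B, L)

(T, L): the row player prefers B (-2 > -5); the column player prefers R (5 > -5) — not an equilibrium.
(T, R): the row player gets 3 ≥ -2 from B, and the column player gets 5 ≥ -5 from L — Nash equilibrium.
(B, L): the row player gets -2 ≥ -5 from T, and the column player gets -2 ≥ -2 from R — Nash equilibrium.
(B, R): the row player prefers T (3 > -2) — not an equilibrium.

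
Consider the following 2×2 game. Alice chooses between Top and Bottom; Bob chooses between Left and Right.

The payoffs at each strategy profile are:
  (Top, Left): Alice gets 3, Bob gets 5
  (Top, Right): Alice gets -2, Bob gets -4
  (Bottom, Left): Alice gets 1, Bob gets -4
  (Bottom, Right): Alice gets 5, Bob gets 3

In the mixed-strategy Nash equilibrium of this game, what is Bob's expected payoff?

-1/16

First find x, the probability Alice plays Top, from Bob's indifference between Left and Right: 5x − 4(1−x) = −4x + 3(1−x), giving x = 7/16.
Since Bob is indifferent in equilibrium, Bob's expected payoff equals the payoff from either column against (7/16, 9/16). Using Left: 5(7/16) − 4(9/16) = -1/16.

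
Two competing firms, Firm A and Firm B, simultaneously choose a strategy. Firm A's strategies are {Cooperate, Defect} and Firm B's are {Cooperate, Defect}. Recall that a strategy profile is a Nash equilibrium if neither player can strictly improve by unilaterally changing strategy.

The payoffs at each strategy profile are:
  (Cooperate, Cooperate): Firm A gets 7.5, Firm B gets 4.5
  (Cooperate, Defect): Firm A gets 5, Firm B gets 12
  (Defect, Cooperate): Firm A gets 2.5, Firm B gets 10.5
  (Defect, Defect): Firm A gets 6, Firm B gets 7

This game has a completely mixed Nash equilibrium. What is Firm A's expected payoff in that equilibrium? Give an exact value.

First find q, the probability Firm B plays Cooperate, from Firm A's indifference between Cooperate and Defect: 7.5q + 5(1−q) = 2.5q + 6(1−q), giving q = 1/6.
Since Firm A is indifferent in equilibrium, Firm A's expected payoff equals the payoff from either row against (1/6, 5/6). Using Cooperate: 7.5(1/6) + 5(5/6) = 65/12.

65/12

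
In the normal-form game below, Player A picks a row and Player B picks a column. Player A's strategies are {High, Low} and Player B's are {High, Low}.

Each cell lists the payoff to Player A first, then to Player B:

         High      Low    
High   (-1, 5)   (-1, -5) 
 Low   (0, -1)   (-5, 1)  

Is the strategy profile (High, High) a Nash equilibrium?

At (High, High), Player A earns -1; switching to Low would give 0, so Player A would deviate.
Player B earns 5; switching to Low would give -5, so Player B has no profitable deviation.
Since at least one player can profitably deviate, this is not a Nash equilibrium.

No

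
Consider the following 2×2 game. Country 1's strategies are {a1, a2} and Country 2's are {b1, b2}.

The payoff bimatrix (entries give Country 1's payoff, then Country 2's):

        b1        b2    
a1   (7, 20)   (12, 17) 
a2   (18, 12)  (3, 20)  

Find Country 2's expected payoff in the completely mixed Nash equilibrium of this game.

196/11

First find x, the probability Country 1 plays a1, from Country 2's indifference between b1 and b2: 20x + 12(1−x) = 17x + 20(1−x), giving x = 8/11.
Since Country 2 is indifferent in equilibrium, Country 2's expected payoff equals the payoff from either column against (8/11, 3/11). Using b1: 20(8/11) + 12(3/11) = 196/11.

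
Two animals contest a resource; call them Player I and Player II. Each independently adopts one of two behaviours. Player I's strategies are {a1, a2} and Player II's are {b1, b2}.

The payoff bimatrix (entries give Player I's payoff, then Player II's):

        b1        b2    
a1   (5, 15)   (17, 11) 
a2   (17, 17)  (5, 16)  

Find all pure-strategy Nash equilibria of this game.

(a2, b1)

(a1, b1): Player I prefers a2 (17 > 5) — not an equilibrium.
(a1, b2): Player II prefers b1 (15 > 11) — not an equilibrium.
(a2, b1): Player I gets 17 ≥ 5 from a1, and Player II gets 17 ≥ 16 from b2 — Nash equilibrium.
(a2, b2): Player I prefers a1 (17 > 5); Player II prefers b1 (17 > 16) — not an equilibrium.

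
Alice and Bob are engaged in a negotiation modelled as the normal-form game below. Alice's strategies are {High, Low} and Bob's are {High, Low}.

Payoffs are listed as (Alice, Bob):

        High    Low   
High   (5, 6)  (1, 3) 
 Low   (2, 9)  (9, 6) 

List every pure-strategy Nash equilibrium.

(High, High)

(High, High): Alice gets 5 ≥ 2 from Low, and Bob gets 6 ≥ 3 from Low — Nash equilibrium.
(High, Low): Alice prefers Low (9 > 1); Bob prefers High (6 > 3) — not an equilibrium.
(Low, High): Alice prefers High (5 > 2) — not an equilibrium.
(Low, Low): Bob prefers High (9 > 6) — not an equilibrium.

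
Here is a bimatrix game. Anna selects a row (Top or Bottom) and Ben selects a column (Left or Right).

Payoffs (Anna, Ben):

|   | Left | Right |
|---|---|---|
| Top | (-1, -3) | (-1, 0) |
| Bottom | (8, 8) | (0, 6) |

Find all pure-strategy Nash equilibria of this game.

(Bottom, Left)

(Top, Left): Anna prefers Bottom (8 > -1); Ben prefers Right (0 > -3) — not an equilibrium.
(Top, Right): Anna prefers Bottom (0 > -1) — not an equilibrium.
(Bottom, Left): Anna gets 8 ≥ -1 from Top, and Ben gets 8 ≥ 6 from Right — Nash equilibrium.
(Bottom, Right): Ben prefers Left (8 > 6) — not an equilibrium.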